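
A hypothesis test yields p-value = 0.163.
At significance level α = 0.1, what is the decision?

Answer: fail to reject H₀

Derivation:
Compare p-value to α:
0.163 ≥ 0.1
Decision: fail to reject H₀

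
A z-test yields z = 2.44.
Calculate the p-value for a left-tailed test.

For z = 2.44:
p = P(Z < 2.44) = Φ(2.44) = 0.9927

Answer: p-value ≈ 0.9927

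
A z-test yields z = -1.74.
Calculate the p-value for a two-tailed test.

For z = -1.74:
p = 2×P(Z > |-1.74|) = 2×(1 - Φ(1.74)) = 0.0819

Answer: p-value ≈ 0.0819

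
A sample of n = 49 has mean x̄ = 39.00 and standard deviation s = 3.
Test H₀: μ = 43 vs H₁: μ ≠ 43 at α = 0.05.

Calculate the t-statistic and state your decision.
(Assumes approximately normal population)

Answer: t = -9.3327, reject H₀

Derivation:
df = n - 1 = 48
SE = s/√n = 3/√49 = 0.4286
t = (x̄ - μ₀)/SE = (39.00 - 43)/0.4286 = -9.3327
Critical value: t_{0.025,48} = ±2.011
p-value < 0.0001
Decision: reject H₀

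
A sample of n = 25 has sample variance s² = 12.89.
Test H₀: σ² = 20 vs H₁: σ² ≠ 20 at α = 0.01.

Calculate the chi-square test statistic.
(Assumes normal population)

Answer: χ² = 15.4680, fail to reject H₀

Derivation:
df = n - 1 = 24
χ² = (n-1)s²/σ₀² = 24×12.89/20 = 15.4680
Critical values: χ²_{0.995,24} = 9.886, χ²_{0.005,24} = 45.559
Rejection region: χ² < 9.886 or χ² > 45.559
Decision: fail to reject H₀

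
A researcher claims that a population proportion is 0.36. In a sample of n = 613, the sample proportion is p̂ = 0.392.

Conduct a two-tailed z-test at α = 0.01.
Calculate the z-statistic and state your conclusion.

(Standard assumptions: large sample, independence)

Answer: z = 1.6506, fail to reject H₀

Derivation:
H₀: p = 0.36, H₁: p ≠ 0.36
Standard error: SE = √(p₀(1-p₀)/n) = √(0.36×0.64/613) = 0.019387
z-statistic: z = (p̂ - p₀)/SE = (0.392 - 0.36)/0.019387 = 1.6506
Critical value: z_0.005 = ±2.576
p-value = 0.0988
Decision: fail to reject H₀ at α = 0.01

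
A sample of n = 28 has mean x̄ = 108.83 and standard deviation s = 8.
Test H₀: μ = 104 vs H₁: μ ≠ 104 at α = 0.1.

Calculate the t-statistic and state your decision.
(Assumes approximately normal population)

Answer: t = 3.1947, reject H₀

Derivation:
df = n - 1 = 27
SE = s/√n = 8/√28 = 1.5119
t = (x̄ - μ₀)/SE = (108.83 - 104)/1.5119 = 3.1947
Critical value: t_{0.05,27} = ±1.703
p-value ≈ 0.0035
Decision: reject H₀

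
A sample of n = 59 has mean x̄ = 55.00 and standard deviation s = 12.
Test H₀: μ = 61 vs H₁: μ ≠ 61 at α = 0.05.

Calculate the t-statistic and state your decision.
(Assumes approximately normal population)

df = n - 1 = 58
SE = s/√n = 12/√59 = 1.5623
t = (x̄ - μ₀)/SE = (55.00 - 61)/1.5623 = -3.8405
Critical value: t_{0.025,58} = ±2.002
p-value ≈ 0.0003
Decision: reject H₀

Answer: t = -3.8405, reject H₀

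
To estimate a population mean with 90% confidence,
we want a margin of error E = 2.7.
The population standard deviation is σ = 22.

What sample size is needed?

Answer: n = 180

Derivation:
z_0.05 = 1.645
n = (z×σ/E)² = (1.645×22/2.7)²
n = 179.6593
Round up: n = 180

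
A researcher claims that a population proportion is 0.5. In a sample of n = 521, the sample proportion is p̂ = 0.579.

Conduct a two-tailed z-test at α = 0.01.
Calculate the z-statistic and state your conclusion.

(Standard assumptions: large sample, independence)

H₀: p = 0.5, H₁: p ≠ 0.5
Standard error: SE = √(p₀(1-p₀)/n) = √(0.5×0.5/521) = 0.021905
z-statistic: z = (p̂ - p₀)/SE = (0.579 - 0.5)/0.021905 = 3.6065
Critical value: z_0.005 = ±2.576
p-value = 0.0003
Decision: reject H₀ at α = 0.01

Answer: z = 3.6065, reject H₀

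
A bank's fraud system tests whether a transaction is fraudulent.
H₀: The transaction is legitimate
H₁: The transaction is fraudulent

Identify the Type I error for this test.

Type I error: rejecting H₀ when it is actually true (false positive).
Type II error: failing to reject H₀ when H₁ is actually true (false negative).

Answer: Blocking a legitimate transaction as fraud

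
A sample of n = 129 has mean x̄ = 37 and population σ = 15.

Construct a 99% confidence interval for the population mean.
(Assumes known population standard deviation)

Answer: (33.5979, 40.4021)

Derivation:
Confidence level: 99%, α = 0.01
z_0.005 = 2.576
SE = σ/√n = 15/√129 = 1.3207
Margin of error = 2.576 × 1.3207 = 3.4021
CI: x̄ ± margin = 37 ± 3.4021
CI: (33.5979, 40.4021)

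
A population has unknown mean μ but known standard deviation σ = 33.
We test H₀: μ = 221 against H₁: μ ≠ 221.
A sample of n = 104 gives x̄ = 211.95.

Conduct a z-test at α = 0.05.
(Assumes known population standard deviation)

Answer: z = -2.7967, reject H₀

Derivation:
Standard error: SE = σ/√n = 33/√104 = 3.2359
z-statistic: z = (x̄ - μ₀)/SE = (211.95 - 221)/3.2359 = -2.7967
Critical value: ±1.960
p-value = 0.0052
Decision: reject H₀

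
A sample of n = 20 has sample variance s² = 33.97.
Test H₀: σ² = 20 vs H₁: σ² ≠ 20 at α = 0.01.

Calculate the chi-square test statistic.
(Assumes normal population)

df = n - 1 = 19
χ² = (n-1)s²/σ₀² = 19×33.97/20 = 32.2715
Critical values: χ²_{0.995,19} = 6.844, χ²_{0.005,19} = 38.582
Rejection region: χ² < 6.844 or χ² > 38.582
Decision: fail to reject H₀

Answer: χ² = 32.2715, fail to reject H₀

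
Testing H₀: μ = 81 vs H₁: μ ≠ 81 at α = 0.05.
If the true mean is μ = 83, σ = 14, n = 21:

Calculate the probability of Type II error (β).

Answer: β ≈ 0.8997

Derivation:
SE = σ/√n = 14/√21 = 3.0551
Critical values: μ₀ ± z_0.025×SE = 81 ± 1.960×3.0551
Acceptance region: (75.0120, 86.9880)
Under H₁ (μ = 83): z_high = (86.9880 - 83)/3.0551 = 1.3054, z_low = (75.0120 - 83)/3.0551 = -2.6146
β = P(not reject | H₁) = Φ(1.3054) - Φ(-2.6146) ≈ 0.8997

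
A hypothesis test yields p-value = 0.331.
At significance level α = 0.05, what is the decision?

Answer: fail to reject H₀

Derivation:
Compare p-value to α:
0.331 ≥ 0.05
Decision: fail to reject H₀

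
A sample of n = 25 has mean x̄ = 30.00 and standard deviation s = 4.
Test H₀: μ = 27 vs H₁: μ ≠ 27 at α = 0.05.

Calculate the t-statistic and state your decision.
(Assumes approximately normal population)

df = n - 1 = 24
SE = s/√n = 4/√25 = 0.8000
t = (x̄ - μ₀)/SE = (30.00 - 27)/0.8000 = 3.7500
Critical value: t_{0.025,24} = ±2.064
p-value ≈ 0.0010
Decision: reject H₀

Answer: t = 3.7500, reject H₀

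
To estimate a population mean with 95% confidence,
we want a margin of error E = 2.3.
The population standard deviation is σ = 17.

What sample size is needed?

Answer: n = 210

Derivation:
z_0.025 = 1.960
n = (z×σ/E)² = (1.960×17/2.3)²
n = 209.8719
Round up: n = 210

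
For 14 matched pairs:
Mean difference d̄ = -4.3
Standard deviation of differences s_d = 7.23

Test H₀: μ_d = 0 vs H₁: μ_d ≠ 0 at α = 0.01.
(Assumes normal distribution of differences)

Answer: t = -2.2253, fail to reject H₀

Derivation:
df = n - 1 = 13
SE = s_d/√n = 7.23/√14 = 1.9323
t = d̄/SE = -4.3/1.9323 = -2.2253
Critical value: t_{0.005,13} = ±3.012
p-value ≈ 0.0444
Decision: fail to reject H₀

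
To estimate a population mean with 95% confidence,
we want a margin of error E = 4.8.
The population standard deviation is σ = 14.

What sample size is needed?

Answer: n = 33

Derivation:
z_0.025 = 1.960
n = (z×σ/E)² = (1.960×14/4.8)²
n = 32.6803
Round up: n = 33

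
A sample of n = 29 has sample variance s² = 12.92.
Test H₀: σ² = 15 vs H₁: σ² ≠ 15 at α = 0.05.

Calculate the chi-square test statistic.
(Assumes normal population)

Answer: χ² = 24.1173, fail to reject H₀

Derivation:
df = n - 1 = 28
χ² = (n-1)s²/σ₀² = 28×12.92/15 = 24.1173
Critical values: χ²_{0.975,28} = 15.308, χ²_{0.025,28} = 44.461
Rejection region: χ² < 15.308 or χ² > 44.461
Decision: fail to reject H₀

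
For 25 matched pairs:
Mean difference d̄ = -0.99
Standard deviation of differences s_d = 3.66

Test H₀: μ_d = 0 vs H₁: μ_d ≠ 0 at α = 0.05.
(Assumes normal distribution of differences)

df = n - 1 = 24
SE = s_d/√n = 3.66/√25 = 0.7320
t = d̄/SE = -0.99/0.7320 = -1.3525
Critical value: t_{0.025,24} = ±2.064
p-value ≈ 0.1888
Decision: fail to reject H₀

Answer: t = -1.3525, fail to reject H₀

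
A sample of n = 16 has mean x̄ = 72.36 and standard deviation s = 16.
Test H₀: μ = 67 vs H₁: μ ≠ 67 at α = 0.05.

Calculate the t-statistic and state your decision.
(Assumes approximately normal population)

df = n - 1 = 15
SE = s/√n = 16/√16 = 4.0000
t = (x̄ - μ₀)/SE = (72.36 - 67)/4.0000 = 1.3400
Critical value: t_{0.025,15} = ±2.131
p-value ≈ 0.2002
Decision: fail to reject H₀

Answer: t = 1.3400, fail to reject H₀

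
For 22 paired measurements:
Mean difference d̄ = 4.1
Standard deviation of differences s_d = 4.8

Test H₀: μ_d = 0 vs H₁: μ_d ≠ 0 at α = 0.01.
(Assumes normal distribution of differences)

df = n - 1 = 21
SE = s_d/√n = 4.8/√22 = 1.0234
t = d̄/SE = 4.1/1.0234 = 4.0063
Critical value: t_{0.005,21} = ±2.831
p-value ≈ 0.0006
Decision: reject H₀

Answer: t = 4.0063, reject H₀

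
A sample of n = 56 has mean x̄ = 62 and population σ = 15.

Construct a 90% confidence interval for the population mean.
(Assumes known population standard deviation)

Confidence level: 90%, α = 0.1
z_0.05 = 1.645
SE = σ/√n = 15/√56 = 2.0045
Margin of error = 1.645 × 2.0045 = 3.2974
CI: x̄ ± margin = 62 ± 3.2974
CI: (58.7026, 65.2974)

Answer: (58.7026, 65.2974)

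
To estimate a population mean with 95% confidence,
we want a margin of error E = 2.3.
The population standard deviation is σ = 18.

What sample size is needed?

Answer: n = 236

Derivation:
z_0.025 = 1.960
n = (z×σ/E)² = (1.960×18/2.3)²
n = 235.2889
Round up: n = 236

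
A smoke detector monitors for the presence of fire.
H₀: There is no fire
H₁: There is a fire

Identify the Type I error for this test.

Answer: The alarm sounds when there is no fire (false alarm)

Derivation:
Type I error: rejecting H₀ when it is actually true (false positive).
Type II error: failing to reject H₀ when H₁ is actually true (false negative).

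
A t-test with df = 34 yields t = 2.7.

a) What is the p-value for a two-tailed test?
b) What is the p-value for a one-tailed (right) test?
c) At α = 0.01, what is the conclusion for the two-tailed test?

Answer: a) 0.0107, b) 0.0054, c) fail to reject H₀

Derivation:
Using t-distribution with df = 34:
a) Two-tailed: p = 2×P(T > 2.7) = 0.0107
b) One-tailed: p = P(T > 2.7) = 0.0054
c) 0.0107 ≥ 0.01, fail to reject H₀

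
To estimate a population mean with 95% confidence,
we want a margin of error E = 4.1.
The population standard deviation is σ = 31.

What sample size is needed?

z_0.025 = 1.960
n = (z×σ/E)² = (1.960×31/4.1)²
n = 219.6179
Round up: n = 220

Answer: n = 220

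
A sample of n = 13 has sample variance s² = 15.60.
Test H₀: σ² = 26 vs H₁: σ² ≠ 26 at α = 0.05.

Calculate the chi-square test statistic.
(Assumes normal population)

df = n - 1 = 12
χ² = (n-1)s²/σ₀² = 12×15.60/26 = 7.2000
Critical values: χ²_{0.975,12} = 4.404, χ²_{0.025,12} = 23.337
Rejection region: χ² < 4.404 or χ² > 23.337
Decision: fail to reject H₀

Answer: χ² = 7.2000, fail to reject H₀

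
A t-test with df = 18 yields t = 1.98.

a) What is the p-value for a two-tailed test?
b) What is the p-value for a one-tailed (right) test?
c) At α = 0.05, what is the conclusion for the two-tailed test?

Answer: a) 0.0632, b) 0.0316, c) fail to reject H₀

Derivation:
Using t-distribution with df = 18:
a) Two-tailed: p = 2×P(T > 1.98) = 0.0632
b) One-tailed: p = P(T > 1.98) = 0.0316
c) 0.0632 ≥ 0.05, fail to reject H₀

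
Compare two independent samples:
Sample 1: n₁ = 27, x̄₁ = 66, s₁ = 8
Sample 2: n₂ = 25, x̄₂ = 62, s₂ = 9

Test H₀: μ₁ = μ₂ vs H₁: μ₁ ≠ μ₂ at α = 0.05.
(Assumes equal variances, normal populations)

Answer: t = 1.6965, fail to reject H₀

Derivation:
Pooled variance: s²_p = [26×8² + 24×9²]/(50) = 72.1600
s_p = 8.4947
SE = s_p×√(1/n₁ + 1/n₂) = 8.4947×√(1/27 + 1/25) = 2.3578
t = (x̄₁ - x̄₂)/SE = (66 - 62)/2.3578 = 1.6965
df = 50, t-critical = ±2.009
Decision: fail to reject H₀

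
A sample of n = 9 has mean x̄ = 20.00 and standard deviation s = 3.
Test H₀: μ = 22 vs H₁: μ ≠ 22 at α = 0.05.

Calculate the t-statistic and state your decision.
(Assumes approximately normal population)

df = n - 1 = 8
SE = s/√n = 3/√9 = 1.0000
t = (x̄ - μ₀)/SE = (20.00 - 22)/1.0000 = -2.0000
Critical value: t_{0.025,8} = ±2.306
p-value ≈ 0.0805
Decision: fail to reject H₀

Answer: t = -2.0000, fail to reject H₀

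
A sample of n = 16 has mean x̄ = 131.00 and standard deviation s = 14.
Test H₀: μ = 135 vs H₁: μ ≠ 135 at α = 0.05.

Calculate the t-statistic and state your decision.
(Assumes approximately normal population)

df = n - 1 = 15
SE = s/√n = 14/√16 = 3.5000
t = (x̄ - μ₀)/SE = (131.00 - 135)/3.5000 = -1.1429
Critical value: t_{0.025,15} = ±2.131
p-value ≈ 0.2710
Decision: fail to reject H₀

Answer: t = -1.1429, fail to reject H₀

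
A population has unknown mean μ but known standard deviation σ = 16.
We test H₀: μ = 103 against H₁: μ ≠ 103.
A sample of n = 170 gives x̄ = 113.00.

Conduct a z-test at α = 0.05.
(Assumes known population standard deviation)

Standard error: SE = σ/√n = 16/√170 = 1.2271
z-statistic: z = (x̄ - μ₀)/SE = (113.00 - 103)/1.2271 = 8.1493
Critical value: ±1.960
p-value < 0.0001
Decision: reject H₀

Answer: z = 8.1493, reject H₀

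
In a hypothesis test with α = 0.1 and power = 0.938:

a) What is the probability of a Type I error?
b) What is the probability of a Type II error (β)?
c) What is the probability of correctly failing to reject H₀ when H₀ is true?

Answer: a) 0.1, b) 0.062, c) 0.9

Derivation:
a) Type I error probability = α = 0.1
b) Power = P(reject H₀ | H₁ true) = 1 - β = 0.938, so Type II error probability = β = 1 - Power = 0.062
c) P(fail to reject H₀ | H₀ true) = 1 - α = 0.9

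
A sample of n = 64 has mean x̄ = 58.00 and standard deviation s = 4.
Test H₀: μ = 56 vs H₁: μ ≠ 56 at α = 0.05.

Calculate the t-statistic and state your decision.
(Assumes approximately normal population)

Answer: t = 4.0000, reject H₀

Derivation:
df = n - 1 = 63
SE = s/√n = 4/√64 = 0.5000
t = (x̄ - μ₀)/SE = (58.00 - 56)/0.5000 = 4.0000
Critical value: t_{0.025,63} = ±1.998
p-value ≈ 0.0002
Decision: reject H₀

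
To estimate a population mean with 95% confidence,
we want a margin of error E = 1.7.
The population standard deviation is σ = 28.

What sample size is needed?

Answer: n = 1043

Derivation:
z_0.025 = 1.960
n = (z×σ/E)² = (1.960×28/1.7)²
n = 1042.1503
Round up: n = 1043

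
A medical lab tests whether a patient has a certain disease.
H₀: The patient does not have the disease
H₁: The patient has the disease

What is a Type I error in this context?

A Type I error (probability α) occurs when we reject a true H₀.
A Type II error (probability β) occurs when we fail to reject a false H₀.

Answer: Diagnosing a healthy patient as having the disease (false positive)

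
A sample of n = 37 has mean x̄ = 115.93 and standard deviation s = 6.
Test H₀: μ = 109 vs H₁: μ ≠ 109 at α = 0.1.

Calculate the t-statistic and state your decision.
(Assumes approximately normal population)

Answer: t = 7.0255, reject H₀

Derivation:
df = n - 1 = 36
SE = s/√n = 6/√37 = 0.9864
t = (x̄ - μ₀)/SE = (115.93 - 109)/0.9864 = 7.0255
Critical value: t_{0.05,36} = ±1.688
p-value < 0.0001
Decision: reject H₀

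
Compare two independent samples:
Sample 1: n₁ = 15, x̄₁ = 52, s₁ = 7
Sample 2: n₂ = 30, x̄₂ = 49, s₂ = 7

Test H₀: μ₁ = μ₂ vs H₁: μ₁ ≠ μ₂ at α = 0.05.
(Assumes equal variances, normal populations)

Answer: t = 1.3553, fail to reject H₀

Derivation:
Pooled variance: s²_p = [14×7² + 29×7²]/(43) = 49.0000
s_p = 7.0000
SE = s_p×√(1/n₁ + 1/n₂) = 7.0000×√(1/15 + 1/30) = 2.2136
t = (x̄₁ - x̄₂)/SE = (52 - 49)/2.2136 = 1.3553
df = 43, t-critical = ±2.017
Decision: fail to reject H₀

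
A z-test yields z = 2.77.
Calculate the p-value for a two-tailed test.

Answer: p-value ≈ 0.0056

Derivation:
For z = 2.77:
p = 2×P(Z > |2.77|) = 2×(1 - Φ(2.77)) = 0.0056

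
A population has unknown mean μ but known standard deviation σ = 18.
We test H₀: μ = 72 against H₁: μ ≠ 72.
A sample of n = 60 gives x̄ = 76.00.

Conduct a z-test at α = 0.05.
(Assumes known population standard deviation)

Standard error: SE = σ/√n = 18/√60 = 2.3238
z-statistic: z = (x̄ - μ₀)/SE = (76.00 - 72)/2.3238 = 1.7213
Critical value: ±1.960
p-value = 0.0852
Decision: fail to reject H₀

Answer: z = 1.7213, fail to reject H₀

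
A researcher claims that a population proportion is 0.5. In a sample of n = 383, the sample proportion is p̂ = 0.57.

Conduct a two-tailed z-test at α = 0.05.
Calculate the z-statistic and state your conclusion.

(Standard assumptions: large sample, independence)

H₀: p = 0.5, H₁: p ≠ 0.5
Standard error: SE = √(p₀(1-p₀)/n) = √(0.5×0.5/383) = 0.025549
z-statistic: z = (p̂ - p₀)/SE = (0.57 - 0.5)/0.025549 = 2.7398
Critical value: z_0.025 = ±1.960
p-value = 0.0061
Decision: reject H₀ at α = 0.05

Answer: z = 2.7398, reject H₀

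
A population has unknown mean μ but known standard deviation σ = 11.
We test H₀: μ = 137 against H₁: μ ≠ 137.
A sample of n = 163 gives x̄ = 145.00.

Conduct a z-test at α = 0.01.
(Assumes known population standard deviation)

Answer: z = 9.2851, reject H₀

Derivation:
Standard error: SE = σ/√n = 11/√163 = 0.8616
z-statistic: z = (x̄ - μ₀)/SE = (145.00 - 137)/0.8616 = 9.2851
Critical value: ±2.576
p-value < 0.0001
Decision: reject H₀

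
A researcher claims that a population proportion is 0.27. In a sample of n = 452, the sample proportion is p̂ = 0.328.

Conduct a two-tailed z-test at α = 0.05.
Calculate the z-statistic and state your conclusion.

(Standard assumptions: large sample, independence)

Answer: z = 2.7775, reject H₀

Derivation:
H₀: p = 0.27, H₁: p ≠ 0.27
Standard error: SE = √(p₀(1-p₀)/n) = √(0.27×0.73/452) = 0.020882
z-statistic: z = (p̂ - p₀)/SE = (0.328 - 0.27)/0.020882 = 2.7775
Critical value: z_0.025 = ±1.960
p-value = 0.0055
Decision: reject H₀ at α = 0.05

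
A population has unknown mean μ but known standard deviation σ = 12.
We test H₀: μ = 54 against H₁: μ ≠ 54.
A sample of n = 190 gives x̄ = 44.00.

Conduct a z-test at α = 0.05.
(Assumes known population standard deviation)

Standard error: SE = σ/√n = 12/√190 = 0.8706
z-statistic: z = (x̄ - μ₀)/SE = (44.00 - 54)/0.8706 = -11.4863
Critical value: ±1.960
p-value < 0.0001
Decision: reject H₀

Answer: z = -11.4863, reject H₀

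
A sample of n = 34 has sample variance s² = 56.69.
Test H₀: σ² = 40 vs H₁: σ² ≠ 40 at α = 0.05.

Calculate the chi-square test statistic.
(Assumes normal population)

df = n - 1 = 33
χ² = (n-1)s²/σ₀² = 33×56.69/40 = 46.7692
Critical values: χ²_{0.975,33} = 19.047, χ²_{0.025,33} = 50.725
Rejection region: χ² < 19.047 or χ² > 50.725
Decision: fail to reject H₀

Answer: χ² = 46.7692, fail to reject H₀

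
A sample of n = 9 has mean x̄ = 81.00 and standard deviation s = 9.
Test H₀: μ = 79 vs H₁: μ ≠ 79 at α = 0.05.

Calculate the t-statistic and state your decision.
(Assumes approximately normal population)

Answer: t = 0.6667, fail to reject H₀

Derivation:
df = n - 1 = 8
SE = s/√n = 9/√9 = 3.0000
t = (x̄ - μ₀)/SE = (81.00 - 79)/3.0000 = 0.6667
Critical value: t_{0.025,8} = ±2.306
p-value ≈ 0.5237
Decision: fail to reject H₀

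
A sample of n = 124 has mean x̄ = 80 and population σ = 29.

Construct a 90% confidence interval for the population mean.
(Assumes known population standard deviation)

Answer: (75.7159, 84.2841)

Derivation:
Confidence level: 90%, α = 0.1
z_0.05 = 1.645
SE = σ/√n = 29/√124 = 2.6043
Margin of error = 1.645 × 2.6043 = 4.2841
CI: x̄ ± margin = 80 ± 4.2841
CI: (75.7159, 84.2841)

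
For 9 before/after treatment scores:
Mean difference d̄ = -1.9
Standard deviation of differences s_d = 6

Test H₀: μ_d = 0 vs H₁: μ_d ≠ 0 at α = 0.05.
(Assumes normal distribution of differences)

Answer: t = -0.9500, fail to reject H₀

Derivation:
df = n - 1 = 8
SE = s_d/√n = 6/√9 = 2.0000
t = d̄/SE = -1.9/2.0000 = -0.9500
Critical value: t_{0.025,8} = ±2.306
p-value ≈ 0.3699
Decision: fail to reject H₀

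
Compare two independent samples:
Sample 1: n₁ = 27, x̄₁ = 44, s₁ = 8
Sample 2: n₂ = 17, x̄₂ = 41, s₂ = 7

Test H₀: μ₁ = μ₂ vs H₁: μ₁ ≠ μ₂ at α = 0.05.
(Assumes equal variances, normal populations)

Pooled variance: s²_p = [26×8² + 16×7²]/(42) = 58.2857
s_p = 7.6345
SE = s_p×√(1/n₁ + 1/n₂) = 7.6345×√(1/27 + 1/17) = 2.3637
t = (x̄₁ - x̄₂)/SE = (44 - 41)/2.3637 = 1.2692
df = 42, t-critical = ±2.018
Decision: fail to reject H₀

Answer: t = 1.2692, fail to reject H₀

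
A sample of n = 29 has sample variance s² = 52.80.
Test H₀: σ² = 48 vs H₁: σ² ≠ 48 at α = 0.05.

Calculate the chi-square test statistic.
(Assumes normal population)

df = n - 1 = 28
χ² = (n-1)s²/σ₀² = 28×52.80/48 = 30.8000
Critical values: χ²_{0.975,28} = 15.308, χ²_{0.025,28} = 44.461
Rejection region: χ² < 15.308 or χ² > 44.461
Decision: fail to reject H₀

Answer: χ² = 30.8000, fail to reject H₀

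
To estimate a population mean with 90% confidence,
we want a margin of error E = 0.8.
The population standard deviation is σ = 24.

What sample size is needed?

z_0.05 = 1.645
n = (z×σ/E)² = (1.645×24/0.8)²
n = 2435.4225
Round up: n = 2436

Answer: n = 2436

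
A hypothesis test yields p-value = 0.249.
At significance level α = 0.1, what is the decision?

Compare p-value to α:
0.249 ≥ 0.1
Decision: fail to reject H₀

Answer: fail to reject H₀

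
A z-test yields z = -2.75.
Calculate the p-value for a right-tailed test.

For z = -2.75:
p = P(Z > -2.75) = 1 - Φ(-2.75) = 0.9970

Answer: p-value ≈ 0.9970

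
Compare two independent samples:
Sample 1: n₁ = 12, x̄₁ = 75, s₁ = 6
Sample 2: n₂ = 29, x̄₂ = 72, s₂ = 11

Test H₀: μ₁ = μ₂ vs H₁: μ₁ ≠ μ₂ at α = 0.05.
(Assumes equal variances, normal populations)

Answer: t = 0.8873, fail to reject H₀

Derivation:
Pooled variance: s²_p = [11×6² + 28×11²]/(39) = 97.0256
s_p = 9.8502
SE = s_p×√(1/n₁ + 1/n₂) = 9.8502×√(1/12 + 1/29) = 3.3810
t = (x̄₁ - x̄₂)/SE = (75 - 72)/3.3810 = 0.8873
df = 39, t-critical = ±2.023
Decision: fail to reject H₀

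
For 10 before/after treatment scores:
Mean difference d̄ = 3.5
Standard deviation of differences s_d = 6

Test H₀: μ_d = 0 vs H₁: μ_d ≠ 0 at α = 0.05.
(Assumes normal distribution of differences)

Answer: t = 1.8446, fail to reject H₀

Derivation:
df = n - 1 = 9
SE = s_d/√n = 6/√10 = 1.8974
t = d̄/SE = 3.5/1.8974 = 1.8446
Critical value: t_{0.025,9} = ±2.262
p-value ≈ 0.0982
Decision: fail to reject H₀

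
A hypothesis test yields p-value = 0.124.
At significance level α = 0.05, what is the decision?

Compare p-value to α:
0.124 ≥ 0.05
Decision: fail to reject H₀

Answer: fail to reject H₀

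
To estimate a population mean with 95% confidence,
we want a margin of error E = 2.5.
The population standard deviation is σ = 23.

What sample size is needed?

Answer: n = 326

Derivation:
z_0.025 = 1.960
n = (z×σ/E)² = (1.960×23/2.5)²
n = 325.1530
Round up: n = 326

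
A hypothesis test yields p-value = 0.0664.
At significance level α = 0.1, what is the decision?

Answer: reject H₀

Derivation:
Compare p-value to α:
0.0664 < 0.1
Decision: reject H₀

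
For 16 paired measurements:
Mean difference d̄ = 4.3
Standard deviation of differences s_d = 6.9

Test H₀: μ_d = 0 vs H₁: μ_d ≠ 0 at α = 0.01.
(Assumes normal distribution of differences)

Answer: t = 2.4928, fail to reject H₀

Derivation:
df = n - 1 = 15
SE = s_d/√n = 6.9/√16 = 1.7250
t = d̄/SE = 4.3/1.7250 = 2.4928
Critical value: t_{0.005,15} = ±2.947
p-value ≈ 0.0249
Decision: fail to reject H₀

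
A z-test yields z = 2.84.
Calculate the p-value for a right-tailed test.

For z = 2.84:
p = P(Z > 2.84) = 1 - Φ(2.84) = 0.0023

Answer: p-value ≈ 0.0023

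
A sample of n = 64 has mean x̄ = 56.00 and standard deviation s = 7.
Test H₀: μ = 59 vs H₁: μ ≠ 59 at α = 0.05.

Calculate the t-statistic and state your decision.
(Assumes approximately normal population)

Answer: t = -3.4286, reject H₀

Derivation:
df = n - 1 = 63
SE = s/√n = 7/√64 = 0.8750
t = (x̄ - μ₀)/SE = (56.00 - 59)/0.8750 = -3.4286
Critical value: t_{0.025,63} = ±1.998
p-value ≈ 0.0011
Decision: reject H₀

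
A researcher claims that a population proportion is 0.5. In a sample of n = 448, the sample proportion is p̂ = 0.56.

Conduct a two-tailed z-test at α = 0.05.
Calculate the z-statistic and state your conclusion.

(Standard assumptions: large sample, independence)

H₀: p = 0.5, H₁: p ≠ 0.5
Standard error: SE = √(p₀(1-p₀)/n) = √(0.5×0.5/448) = 0.023623
z-statistic: z = (p̂ - p₀)/SE = (0.56 - 0.5)/0.023623 = 2.5399
Critical value: z_0.025 = ±1.960
p-value = 0.0111
Decision: reject H₀ at α = 0.05

Answer: z = 2.5399, reject H₀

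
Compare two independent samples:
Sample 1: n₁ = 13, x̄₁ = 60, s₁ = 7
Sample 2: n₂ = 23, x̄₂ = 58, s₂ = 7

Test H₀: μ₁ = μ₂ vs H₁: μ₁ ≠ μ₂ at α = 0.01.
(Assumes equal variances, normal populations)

Pooled variance: s²_p = [12×7² + 22×7²]/(34) = 49.0000
s_p = 7.0000
SE = s_p×√(1/n₁ + 1/n₂) = 7.0000×√(1/13 + 1/23) = 2.4289
t = (x̄₁ - x̄₂)/SE = (60 - 58)/2.4289 = 0.8234
df = 34, t-critical = ±2.728
Decision: fail to reject H₀

Answer: t = 0.8234, fail to reject H₀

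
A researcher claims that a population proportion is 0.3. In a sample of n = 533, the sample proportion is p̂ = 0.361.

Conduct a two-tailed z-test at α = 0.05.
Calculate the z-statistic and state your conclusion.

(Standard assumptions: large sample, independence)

H₀: p = 0.3, H₁: p ≠ 0.3
Standard error: SE = √(p₀(1-p₀)/n) = √(0.3×0.7/533) = 0.019849
z-statistic: z = (p̂ - p₀)/SE = (0.361 - 0.3)/0.019849 = 3.0732
Critical value: z_0.025 = ±1.960
p-value = 0.0021
Decision: reject H₀ at α = 0.05

Answer: z = 3.0732, reject H₀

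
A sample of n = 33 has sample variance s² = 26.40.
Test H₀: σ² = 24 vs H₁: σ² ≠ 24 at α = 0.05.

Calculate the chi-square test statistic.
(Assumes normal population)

Answer: χ² = 35.2000, fail to reject H₀

Derivation:
df = n - 1 = 32
χ² = (n-1)s²/σ₀² = 32×26.40/24 = 35.2000
Critical values: χ²_{0.975,32} = 18.291, χ²_{0.025,32} = 49.480
Rejection region: χ² < 18.291 or χ² > 49.480
Decision: fail to reject H₀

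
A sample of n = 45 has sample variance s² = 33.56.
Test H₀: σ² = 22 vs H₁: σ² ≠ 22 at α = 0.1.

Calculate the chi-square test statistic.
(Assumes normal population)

Answer: χ² = 67.1200, reject H₀

Derivation:
df = n - 1 = 44
χ² = (n-1)s²/σ₀² = 44×33.56/22 = 67.1200
Critical values: χ²_{0.95,44} = 29.787, χ²_{0.05,44} = 60.481
Rejection region: χ² < 29.787 or χ² > 60.481
Decision: reject H₀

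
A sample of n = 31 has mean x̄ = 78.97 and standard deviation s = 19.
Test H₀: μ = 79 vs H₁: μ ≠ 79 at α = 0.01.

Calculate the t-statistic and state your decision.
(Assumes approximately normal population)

df = n - 1 = 30
SE = s/√n = 19/√31 = 3.4125
t = (x̄ - μ₀)/SE = (78.97 - 79)/3.4125 = -0.0088
Critical value: t_{0.005,30} = ±2.750
p-value ≈ 0.9930
Decision: fail to reject H₀

Answer: t = -0.0088, fail to reject H₀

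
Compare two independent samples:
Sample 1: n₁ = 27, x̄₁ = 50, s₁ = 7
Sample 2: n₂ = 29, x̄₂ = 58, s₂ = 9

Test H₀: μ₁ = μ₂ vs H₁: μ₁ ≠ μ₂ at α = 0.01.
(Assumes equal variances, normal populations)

Pooled variance: s²_p = [26×7² + 28×9²]/(54) = 65.5926
s_p = 8.0989
SE = s_p×√(1/n₁ + 1/n₂) = 8.0989×√(1/27 + 1/29) = 2.1659
t = (x̄₁ - x̄₂)/SE = (50 - 58)/2.1659 = -3.6936
df = 54, t-critical = ±2.670
Decision: reject H₀

Answer: t = -3.6936, reject H₀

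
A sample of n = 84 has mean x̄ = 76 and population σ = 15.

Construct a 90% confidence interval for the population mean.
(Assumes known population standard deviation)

Confidence level: 90%, α = 0.1
z_0.05 = 1.645
SE = σ/√n = 15/√84 = 1.6366
Margin of error = 1.645 × 1.6366 = 2.6922
CI: x̄ ± margin = 76 ± 2.6922
CI: (73.3078, 78.6922)

Answer: (73.3078, 78.6922)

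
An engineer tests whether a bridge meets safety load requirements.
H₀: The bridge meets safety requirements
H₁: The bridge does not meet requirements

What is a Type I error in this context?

Answer: Unnecessarily closing a safe bridge for repairs

Derivation:
Type I error (α): Rejecting H₀ when H₀ is true
Type II error (β): Failing to reject H₀ when H₁ is true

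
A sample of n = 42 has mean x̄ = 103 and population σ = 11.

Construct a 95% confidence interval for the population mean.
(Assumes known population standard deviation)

Answer: (99.6733, 106.3267)

Derivation:
Confidence level: 95%, α = 0.05
z_0.025 = 1.960
SE = σ/√n = 11/√42 = 1.6973
Margin of error = 1.960 × 1.6973 = 3.3267
CI: x̄ ± margin = 103 ± 3.3267
CI: (99.6733, 106.3267)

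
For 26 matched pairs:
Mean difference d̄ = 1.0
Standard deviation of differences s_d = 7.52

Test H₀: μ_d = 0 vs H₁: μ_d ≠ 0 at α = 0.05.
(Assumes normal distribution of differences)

Answer: t = 0.6781, fail to reject H₀

Derivation:
df = n - 1 = 25
SE = s_d/√n = 7.52/√26 = 1.4748
t = d̄/SE = 1.0/1.4748 = 0.6781
Critical value: t_{0.025,25} = ±2.060
p-value ≈ 0.5039
Decision: fail to reject H₀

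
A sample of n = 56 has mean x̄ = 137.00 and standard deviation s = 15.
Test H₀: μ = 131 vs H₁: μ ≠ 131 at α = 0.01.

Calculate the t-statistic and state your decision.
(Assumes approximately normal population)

Answer: t = 2.9933, reject H₀

Derivation:
df = n - 1 = 55
SE = s/√n = 15/√56 = 2.0045
t = (x̄ - μ₀)/SE = (137.00 - 131)/2.0045 = 2.9933
Critical value: t_{0.005,55} = ±2.668
p-value ≈ 0.0041
Decision: reject H₀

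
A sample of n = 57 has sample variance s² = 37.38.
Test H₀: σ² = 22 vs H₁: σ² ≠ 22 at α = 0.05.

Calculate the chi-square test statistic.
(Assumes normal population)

Answer: χ² = 95.1491, reject H₀

Derivation:
df = n - 1 = 56
χ² = (n-1)s²/σ₀² = 56×37.38/22 = 95.1491
Critical values: χ²_{0.975,56} = 37.212, χ²_{0.025,56} = 78.567
Rejection region: χ² < 37.212 or χ² > 78.567
Decision: reject H₀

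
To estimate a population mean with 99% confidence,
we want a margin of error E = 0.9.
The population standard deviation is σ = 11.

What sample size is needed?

Answer: n = 992

Derivation:
z_0.005 = 2.576
n = (z×σ/E)² = (2.576×11/0.9)²
n = 991.2702
Round up: n = 992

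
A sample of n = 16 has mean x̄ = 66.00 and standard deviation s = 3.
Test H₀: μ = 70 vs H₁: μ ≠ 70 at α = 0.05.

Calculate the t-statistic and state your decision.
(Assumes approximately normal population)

Answer: t = -5.3333, reject H₀

Derivation:
df = n - 1 = 15
SE = s/√n = 3/√16 = 0.7500
t = (x̄ - μ₀)/SE = (66.00 - 70)/0.7500 = -5.3333
Critical value: t_{0.025,15} = ±2.131
p-value ≈ 0.0001
Decision: reject H₀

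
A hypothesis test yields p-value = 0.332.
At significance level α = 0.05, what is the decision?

Compare p-value to α:
0.332 ≥ 0.05
Decision: fail to reject H₀

Answer: fail to reject H₀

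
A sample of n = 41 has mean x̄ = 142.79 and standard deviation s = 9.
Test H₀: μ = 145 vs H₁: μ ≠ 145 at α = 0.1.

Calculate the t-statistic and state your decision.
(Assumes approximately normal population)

Answer: t = -1.5723, fail to reject H₀

Derivation:
df = n - 1 = 40
SE = s/√n = 9/√41 = 1.4056
t = (x̄ - μ₀)/SE = (142.79 - 145)/1.4056 = -1.5723
Critical value: t_{0.05,40} = ±1.684
p-value ≈ 0.1238
Decision: fail to reject H₀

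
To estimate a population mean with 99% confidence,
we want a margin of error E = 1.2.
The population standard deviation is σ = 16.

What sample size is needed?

Answer: n = 1180

Derivation:
z_0.005 = 2.576
n = (z×σ/E)² = (2.576×16/1.2)²
n = 1179.6935
Round up: n = 1180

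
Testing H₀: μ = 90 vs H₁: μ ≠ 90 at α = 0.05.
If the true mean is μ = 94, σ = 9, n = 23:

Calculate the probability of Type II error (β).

Answer: β ≈ 0.4319

Derivation:
SE = σ/√n = 9/√23 = 1.8766
Critical values: μ₀ ± z_0.025×SE = 90 ± 1.960×1.8766
Acceptance region: (86.3219, 93.6781)
Under H₁ (μ = 94): z_high = (93.6781 - 94)/1.8766 = -0.1715, z_low = (86.3219 - 94)/1.8766 = -4.0915
β = P(not reject | H₁) = Φ(-0.1715) - Φ(-4.0915) ≈ 0.4319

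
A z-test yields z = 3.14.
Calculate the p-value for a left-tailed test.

For z = 3.14:
p = P(Z < 3.14) = Φ(3.14) = 0.9992

Answer: p-value ≈ 0.9992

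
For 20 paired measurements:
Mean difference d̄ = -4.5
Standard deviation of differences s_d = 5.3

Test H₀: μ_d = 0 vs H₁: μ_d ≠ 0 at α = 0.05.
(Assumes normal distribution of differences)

Answer: t = -3.7971, reject H₀

Derivation:
df = n - 1 = 19
SE = s_d/√n = 5.3/√20 = 1.1851
t = d̄/SE = -4.5/1.1851 = -3.7971
Critical value: t_{0.025,19} = ±2.093
p-value ≈ 0.0012
Decision: reject H₀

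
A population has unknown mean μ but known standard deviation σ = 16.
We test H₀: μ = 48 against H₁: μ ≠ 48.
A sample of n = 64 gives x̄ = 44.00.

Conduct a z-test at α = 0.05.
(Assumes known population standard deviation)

Answer: z = -2.0000, reject H₀

Derivation:
Standard error: SE = σ/√n = 16/√64 = 2.0000
z-statistic: z = (x̄ - μ₀)/SE = (44.00 - 48)/2.0000 = -2.0000
Critical value: ±1.960
p-value = 0.0455
Decision: reject H₀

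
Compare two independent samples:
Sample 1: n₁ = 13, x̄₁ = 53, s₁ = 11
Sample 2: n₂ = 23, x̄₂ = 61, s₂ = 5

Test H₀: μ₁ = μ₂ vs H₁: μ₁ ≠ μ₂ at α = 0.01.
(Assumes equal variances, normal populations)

Answer: t = -3.0046, reject H₀

Derivation:
Pooled variance: s²_p = [12×11² + 22×5²]/(34) = 58.8824
s_p = 7.6735
SE = s_p×√(1/n₁ + 1/n₂) = 7.6735×√(1/13 + 1/23) = 2.6626
t = (x̄₁ - x̄₂)/SE = (53 - 61)/2.6626 = -3.0046
df = 34, t-critical = ±2.728
Decision: reject H₀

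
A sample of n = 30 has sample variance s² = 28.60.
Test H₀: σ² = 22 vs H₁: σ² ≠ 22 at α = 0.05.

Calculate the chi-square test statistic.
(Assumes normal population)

df = n - 1 = 29
χ² = (n-1)s²/σ₀² = 29×28.60/22 = 37.7000
Critical values: χ²_{0.975,29} = 16.047, χ²_{0.025,29} = 45.722
Rejection region: χ² < 16.047 or χ² > 45.722
Decision: fail to reject H₀

Answer: χ² = 37.7000, fail to reject H₀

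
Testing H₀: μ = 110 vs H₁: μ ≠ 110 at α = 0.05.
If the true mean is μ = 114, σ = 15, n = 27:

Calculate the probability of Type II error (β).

SE = σ/√n = 15/√27 = 2.8868
Critical values: μ₀ ± z_0.025×SE = 110 ± 1.960×2.8868
Acceptance region: (104.3419, 115.6581)
Under H₁ (μ = 114): z_high = (115.6581 - 114)/2.8868 = 0.5744, z_low = (104.3419 - 114)/2.8868 = -3.3456
β = P(not reject | H₁) = Φ(0.5744) - Φ(-3.3456) ≈ 0.7167

Answer: β ≈ 0.7167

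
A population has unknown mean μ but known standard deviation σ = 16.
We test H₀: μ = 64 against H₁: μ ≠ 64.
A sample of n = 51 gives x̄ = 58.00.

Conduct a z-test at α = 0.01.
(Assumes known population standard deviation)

Answer: z = -2.6781, reject H₀

Derivation:
Standard error: SE = σ/√n = 16/√51 = 2.2404
z-statistic: z = (x̄ - μ₀)/SE = (58.00 - 64)/2.2404 = -2.6781
Critical value: ±2.576
p-value = 0.0074
Decision: reject H₀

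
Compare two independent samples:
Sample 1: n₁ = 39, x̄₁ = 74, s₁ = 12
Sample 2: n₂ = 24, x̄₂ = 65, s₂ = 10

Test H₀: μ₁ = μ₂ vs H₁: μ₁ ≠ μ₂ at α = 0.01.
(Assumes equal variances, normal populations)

Pooled variance: s²_p = [38×12² + 23×10²]/(61) = 127.4098
s_p = 11.2876
SE = s_p×√(1/n₁ + 1/n₂) = 11.2876×√(1/39 + 1/24) = 2.9284
t = (x̄₁ - x̄₂)/SE = (74 - 65)/2.9284 = 3.0734
df = 61, t-critical = ±2.659
Decision: reject H₀

Answer: t = 3.0734, reject H₀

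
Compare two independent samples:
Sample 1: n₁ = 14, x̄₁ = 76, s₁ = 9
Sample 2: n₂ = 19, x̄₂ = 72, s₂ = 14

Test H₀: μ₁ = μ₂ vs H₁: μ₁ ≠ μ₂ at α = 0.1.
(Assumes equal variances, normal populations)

Answer: t = 0.9342, fail to reject H₀

Derivation:
Pooled variance: s²_p = [13×9² + 18×14²]/(31) = 147.7742
s_p = 12.1562
SE = s_p×√(1/n₁ + 1/n₂) = 12.1562×√(1/14 + 1/19) = 4.2817
t = (x̄₁ - x̄₂)/SE = (76 - 72)/4.2817 = 0.9342
df = 31, t-critical = ±1.696
Decision: fail to reject H₀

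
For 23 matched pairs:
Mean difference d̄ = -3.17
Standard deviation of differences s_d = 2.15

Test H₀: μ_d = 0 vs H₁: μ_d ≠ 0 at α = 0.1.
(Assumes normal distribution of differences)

Answer: t = -7.0712, reject H₀

Derivation:
df = n - 1 = 22
SE = s_d/√n = 2.15/√23 = 0.4483
t = d̄/SE = -3.17/0.4483 = -7.0712
Critical value: t_{0.05,22} = ±1.717
p-value < 0.0001
Decision: reject H₀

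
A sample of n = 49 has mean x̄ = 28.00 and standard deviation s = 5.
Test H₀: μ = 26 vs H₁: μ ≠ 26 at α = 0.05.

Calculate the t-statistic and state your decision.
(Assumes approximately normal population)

Answer: t = 2.7999, reject H₀

Derivation:
df = n - 1 = 48
SE = s/√n = 5/√49 = 0.7143
t = (x̄ - μ₀)/SE = (28.00 - 26)/0.7143 = 2.7999
Critical value: t_{0.025,48} = ±2.011
p-value ≈ 0.0073
Decision: reject H₀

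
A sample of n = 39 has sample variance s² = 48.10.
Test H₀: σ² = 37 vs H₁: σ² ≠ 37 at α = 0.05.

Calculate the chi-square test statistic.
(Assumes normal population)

Answer: χ² = 49.4000, fail to reject H₀

Derivation:
df = n - 1 = 38
χ² = (n-1)s²/σ₀² = 38×48.10/37 = 49.4000
Critical values: χ²_{0.975,38} = 22.878, χ²_{0.025,38} = 56.896
Rejection region: χ² < 22.878 or χ² > 56.896
Decision: fail to reject H₀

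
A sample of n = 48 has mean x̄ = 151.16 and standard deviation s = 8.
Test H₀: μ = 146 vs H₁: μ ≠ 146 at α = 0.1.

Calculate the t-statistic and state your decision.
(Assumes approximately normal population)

Answer: t = 4.4687, reject H₀

Derivation:
df = n - 1 = 47
SE = s/√n = 8/√48 = 1.1547
t = (x̄ - μ₀)/SE = (151.16 - 146)/1.1547 = 4.4687
Critical value: t_{0.05,47} = ±1.678
p-value < 0.0001
Decision: reject H₀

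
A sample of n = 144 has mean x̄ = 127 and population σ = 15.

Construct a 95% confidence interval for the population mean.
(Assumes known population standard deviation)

Answer: (124.5500, 129.4500)

Derivation:
Confidence level: 95%, α = 0.05
z_0.025 = 1.960
SE = σ/√n = 15/√144 = 1.2500
Margin of error = 1.960 × 1.2500 = 2.4500
CI: x̄ ± margin = 127 ± 2.4500
CI: (124.5500, 129.4500)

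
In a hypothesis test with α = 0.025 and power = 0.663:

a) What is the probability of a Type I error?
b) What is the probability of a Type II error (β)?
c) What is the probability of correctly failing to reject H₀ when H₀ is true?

Answer: a) 0.025, b) 0.337, c) 0.975

Derivation:
a) Type I error probability = α = 0.025
b) Power = P(reject H₀ | H₁ true) = 1 - β = 0.663, so Type II error probability = β = 1 - Power = 0.337
c) P(fail to reject H₀ | H₀ true) = 1 - α = 0.975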